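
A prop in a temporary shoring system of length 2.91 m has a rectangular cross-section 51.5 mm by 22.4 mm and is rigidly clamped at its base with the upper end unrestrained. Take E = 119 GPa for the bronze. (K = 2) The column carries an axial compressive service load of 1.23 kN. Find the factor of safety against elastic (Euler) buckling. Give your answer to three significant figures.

Buckling occurs about the weak axis: I_min = h·b³/12 with b = 22.4 mm (the shorter side).
I_min = 51.5×22.4³/12 = 4.824×10^4 mm⁴
I = 4.824×10^4 mm⁴ = 4.824×10^-8 m⁴
Effective length L_e = K·L = 2 × 2.91 = 5.820 m
P_cr = π²EI / L_e² = π² × 119×10⁹ × 4.824×10^-8 / 5.820² = 1.673×10^3 N
Factor of safety n = P_cr / P = 1.6725 / 1.23 = 1.36

n ≈ 1.36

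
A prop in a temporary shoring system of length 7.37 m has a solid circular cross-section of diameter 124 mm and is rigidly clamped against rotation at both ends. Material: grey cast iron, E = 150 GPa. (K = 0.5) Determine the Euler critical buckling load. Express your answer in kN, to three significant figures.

P_cr ≈ 1270 kN

I = πd⁴/64 = π×124⁴/64 = 1.161×10^7 mm⁴
I = 1.161×10^7 mm⁴ = 1.161×10^-5 m⁴
Effective length L_e = K·L = 0.5 × 7.37 = 3.685 m
P_cr = π²EI / L_e² = π² × 150×10⁹ × 1.161×10^-5 / 3.685² = 1.265×10^6 N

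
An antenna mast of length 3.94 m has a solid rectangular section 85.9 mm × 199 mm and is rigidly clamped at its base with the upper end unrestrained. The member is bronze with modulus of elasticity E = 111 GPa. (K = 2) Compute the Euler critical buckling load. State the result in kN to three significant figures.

Buckling occurs about the weak axis: I_min = h·b³/12 with b = 85.9 mm (the shorter side).
I_min = 199×85.9³/12 = 1.051×10^7 mm⁴
I = 1.051×10^7 mm⁴ = 1.051×10^-5 m⁴
Effective length L_e = K·L = 2 × 3.94 = 7.880 m
P_cr = π²EI / L_e² = π² × 111×10⁹ × 1.051×10^-5 / 7.880² = 1.854×10^5 N

P_cr ≈ 185 kN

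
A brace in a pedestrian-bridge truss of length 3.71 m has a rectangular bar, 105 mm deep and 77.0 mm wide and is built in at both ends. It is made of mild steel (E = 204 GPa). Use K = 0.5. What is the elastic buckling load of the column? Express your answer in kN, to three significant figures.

P_cr ≈ 2340 kN

Buckling occurs about the weak axis: I_min = h·b³/12 with b = 77.0 mm (the shorter side).
I_min = 105×77.0³/12 = 3.995×10^6 mm⁴
I = 3.995×10^6 mm⁴ = 3.995×10^-6 m⁴
Effective length L_e = K·L = 0.5 × 3.71 = 1.855 m
P_cr = π²EI / L_e² = π² × 204×10⁹ × 3.995×10^-6 / 1.855² = 2.337×10^6 N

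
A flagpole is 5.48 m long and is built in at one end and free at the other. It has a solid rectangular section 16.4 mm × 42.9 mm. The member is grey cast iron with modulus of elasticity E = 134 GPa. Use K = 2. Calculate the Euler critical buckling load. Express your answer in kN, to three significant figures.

Buckling occurs about the weak axis: I_min = h·b³/12 with b = 16.4 mm (the shorter side).
I_min = 42.9×16.4³/12 = 1.577×10^4 mm⁴
I = 1.577×10^4 mm⁴ = 1.577×10^-8 m⁴
Effective length L_e = K·L = 2 × 5.48 = 10.96 m
P_cr = π²EI / L_e² = π² × 134×10⁹ × 1.577×10^-8 / 10.96² = 173.6 N

P_cr ≈ 0.174 kN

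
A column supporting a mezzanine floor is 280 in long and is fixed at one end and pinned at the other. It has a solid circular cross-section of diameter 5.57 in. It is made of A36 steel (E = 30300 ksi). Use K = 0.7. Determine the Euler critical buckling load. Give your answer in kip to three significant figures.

I = πd⁴/64 = π×5.57⁴/64 = 47.25 in⁴
Effective length L_e = K·L = 0.7 × 280 = 196.0 in
P_cr = π²EI / L_e² = π² × 30300×10³ × 47.25 / 196.0² = 3.678×10^5 lb

P_cr ≈ 368 kip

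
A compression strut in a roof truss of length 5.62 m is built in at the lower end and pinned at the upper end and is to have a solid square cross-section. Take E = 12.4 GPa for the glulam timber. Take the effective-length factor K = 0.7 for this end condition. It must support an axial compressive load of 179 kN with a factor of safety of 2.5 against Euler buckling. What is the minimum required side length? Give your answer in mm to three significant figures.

a ≈ 161 mm

Required P_cr = n·P = 2.5 × 179 = 447.5 kN
L_e = K·L = 0.7 × 5.62 = 3.934 m
Required I = P_cr·L_e²/(π²E) = 4.475×10^5 × 3.934² / (π² × 1.24×10^10) = 5.659×10^-5 m⁴
I_req = 5.659×10^7 mm⁴
Solid square: I = a⁴/12  ⇒  a = (12I)^(1/4) = (12×5.659×10^7)^(1/4) = 161 mm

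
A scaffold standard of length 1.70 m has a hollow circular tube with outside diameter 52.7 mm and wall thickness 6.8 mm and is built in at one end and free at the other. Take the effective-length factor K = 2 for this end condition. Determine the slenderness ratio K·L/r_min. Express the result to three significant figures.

Inner diameter d_i = 52.7 − 2×6.8 = 39.10 mm
I = π(d_o⁴ − d_i⁴)/64 = π(52.7⁴ − 39.10⁴)/64 = 2.639×10^5 mm⁴
A = 980.6 mm²;  r_min = √(I/A) = √(2.639×10^5/980.6) = 16.41 mm
L_e = K·L = 2 × 1.70 m = 3.400 m = 3400.0 mm
λ = L_e / r_min = 3400.0 / 16.41 = 207

λ ≈ 207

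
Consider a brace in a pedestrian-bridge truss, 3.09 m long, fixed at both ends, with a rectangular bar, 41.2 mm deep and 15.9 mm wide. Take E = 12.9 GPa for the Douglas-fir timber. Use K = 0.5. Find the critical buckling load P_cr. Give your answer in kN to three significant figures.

Buckling occurs about the weak axis: I_min = h·b³/12 with b = 15.9 mm (the shorter side).
I_min = 41.2×15.9³/12 = 1.380×10^4 mm⁴
I = 1.380×10^4 mm⁴ = 1.380×10^-8 m⁴
Effective length L_e = K·L = 0.5 × 3.09 = 1.545 m
P_cr = π²EI / L_e² = π² × 12.9×10⁹ × 1.380×10^-8 / 1.545² = 736.1 N

P_cr ≈ 0.736 kN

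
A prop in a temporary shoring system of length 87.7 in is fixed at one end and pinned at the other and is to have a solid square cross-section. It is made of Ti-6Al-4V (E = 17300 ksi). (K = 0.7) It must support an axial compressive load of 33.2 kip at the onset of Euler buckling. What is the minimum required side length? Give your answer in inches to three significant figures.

L_e = K·L = 0.7 × 87.7 = 61.39 in
Required I = P_cr·L_e²/(π²E) = 3.320×10^4 × 61.39² / (π² × 1.73×10^7) = 0.7328 in⁴
Solid square: I = a⁴/12  ⇒  a = (12I)^(1/4) = (12×0.7328)^(1/4) = 1.72 in

a ≈ 1.72 in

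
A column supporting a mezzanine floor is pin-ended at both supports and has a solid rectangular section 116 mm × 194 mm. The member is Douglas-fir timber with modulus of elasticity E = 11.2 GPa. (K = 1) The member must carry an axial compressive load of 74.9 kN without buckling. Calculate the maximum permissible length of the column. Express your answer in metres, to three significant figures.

L_max ≈ 6.10 m

Buckling occurs about the weak axis: I_min = h·b³/12 with b = 116 mm (the shorter side).
I_min = 194×116³/12 = 2.523×10^7 mm⁴
I = 2.523×10^-5 m⁴
At the buckling limit P_cr = P = 7.490×10^4 N
From P_cr = π²EI/(K·L)²:  L = (1/K)·√(π²EI/P_cr) = (1/1)·√(π²×1.12×10^10×2.523×10^-5/7.490×10^4)
L = 6.10 m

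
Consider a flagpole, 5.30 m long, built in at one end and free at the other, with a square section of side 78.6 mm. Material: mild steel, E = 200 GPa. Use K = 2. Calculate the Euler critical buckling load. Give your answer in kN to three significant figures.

P_cr ≈ 55.9 kN

I = a⁴/12 = 78.6⁴/12 = 3.181×10^6 mm⁴
I = 3.181×10^6 mm⁴ = 3.181×10^-6 m⁴
Effective length L_e = K·L = 2 × 5.30 = 10.60 m
P_cr = π²EI / L_e² = π² × 200×10⁹ × 3.181×10^-6 / 10.60² = 5.588×10^4 N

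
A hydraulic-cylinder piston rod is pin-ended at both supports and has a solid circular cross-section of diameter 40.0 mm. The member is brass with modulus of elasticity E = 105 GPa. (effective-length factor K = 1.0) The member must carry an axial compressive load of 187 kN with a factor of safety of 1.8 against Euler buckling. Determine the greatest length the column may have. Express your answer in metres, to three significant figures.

I = πd⁴/64 = π×40.0⁴/64 = 1.257×10^5 mm⁴
I = 1.257×10^-7 m⁴
Required critical load P_cr = n·P = 1.8 × 187 = 336.6 kN = 3.366×10^5 N
From P_cr = π²EI/(K·L)²:  L = (1/K)·√(π²EI/P_cr) = (1/1)·√(π²×1.05×10^11×1.257×10^-7/3.366×10^5)
L = 0.622 m

L_max ≈ 0.622 m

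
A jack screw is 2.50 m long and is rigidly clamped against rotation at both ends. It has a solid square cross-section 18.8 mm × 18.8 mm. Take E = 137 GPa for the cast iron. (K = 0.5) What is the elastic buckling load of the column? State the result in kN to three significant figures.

I = a⁴/12 = 18.8⁴/12 = 1.041×10^4 mm⁴
I = 1.041×10^4 mm⁴ = 1.041×10^-8 m⁴
Effective length L_e = K·L = 0.5 × 2.50 = 1.250 m
P_cr = π²EI / L_e² = π² × 137×10⁹ × 1.041×10^-8 / 1.250² = 9.008×10^3 N

P_cr ≈ 9.01 kN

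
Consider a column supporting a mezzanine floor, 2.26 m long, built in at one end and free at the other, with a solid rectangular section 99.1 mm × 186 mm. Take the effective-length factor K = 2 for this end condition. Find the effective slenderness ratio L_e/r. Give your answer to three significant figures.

λ ≈ 158

For a rectangle r_min = b/√12 = 99.1/√12 = 28.61 mm
L_e = K·L = 2 × 2.26 m = 4.520 m = 4520.0 mm
λ = L_e / r_min = 4520.0 / 28.61 = 158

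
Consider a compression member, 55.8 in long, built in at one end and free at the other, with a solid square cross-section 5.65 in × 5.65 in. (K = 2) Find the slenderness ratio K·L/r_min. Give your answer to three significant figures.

λ ≈ 68.4

For a square r = a/√12 = 5.65/√12 = 1.631 in
L_e = K·L = 2 × 55.8 = 111.6 in
λ = L_e / r_min = 111.60 / 1.631 = 68.4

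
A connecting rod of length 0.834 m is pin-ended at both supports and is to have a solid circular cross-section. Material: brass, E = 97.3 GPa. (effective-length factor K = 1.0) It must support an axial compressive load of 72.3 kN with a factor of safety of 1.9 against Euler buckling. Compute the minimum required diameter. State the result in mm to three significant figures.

d ≈ 37.7 mm

Required P_cr = n·P = 1.9 × 72.3 = 137.4 kN
L_e = K·L = 1 × 0.834 = 0.8340 m
Required I = P_cr·L_e²/(π²E) = 1.374×10^5 × 0.8340² / (π² × 9.73×10^10) = 9.950×10^-8 m⁴
I_req = 9.950×10^4 mm⁴
Solid circle: I = πd⁴/64  ⇒  d = (64I/π)^(1/4) = (64×9.950×10^4/π)^(1/4) = 37.7 mm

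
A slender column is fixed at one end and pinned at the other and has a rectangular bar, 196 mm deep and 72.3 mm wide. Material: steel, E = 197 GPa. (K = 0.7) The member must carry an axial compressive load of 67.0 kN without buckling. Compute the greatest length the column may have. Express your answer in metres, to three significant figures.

Buckling occurs about the weak axis: I_min = h·b³/12 with b = 72.3 mm (the shorter side).
I_min = 196×72.3³/12 = 6.173×10^6 mm⁴
I = 6.173×10^-6 m⁴
At the buckling limit P_cr = P = 6.700×10^4 N
From P_cr = π²EI/(K·L)²:  L = (1/K)·√(π²EI/P_cr) = (1/0.7)·√(π²×1.97×10^11×6.173×10^-6/6.700×10^4)
L = 19.1 m

L_max ≈ 19.1 m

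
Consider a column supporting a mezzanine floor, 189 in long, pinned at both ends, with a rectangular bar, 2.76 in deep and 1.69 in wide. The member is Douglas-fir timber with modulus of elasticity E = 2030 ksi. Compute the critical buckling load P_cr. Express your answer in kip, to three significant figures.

P_cr ≈ 0.623 kip

Buckling occurs about the weak axis: I_min = h·b³/12 with b = 1.69 in (the shorter side).
I_min = 2.76×1.69³/12 = 1.110 in⁴
Effective length L_e = K·L = 1 × 189 = 189.0 in
P_cr = π²EI / L_e² = π² × 2030×10³ × 1.110 / 189.0² = 622.7 lb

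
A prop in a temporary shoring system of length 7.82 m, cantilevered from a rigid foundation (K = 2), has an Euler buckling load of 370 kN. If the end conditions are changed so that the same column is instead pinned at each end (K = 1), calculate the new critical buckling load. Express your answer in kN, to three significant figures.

P_cr ≈ 1480 kN

P_cr ∝ 1/K², so P_cr,new = P_cr,old × (K_old/K_new)² = 370 × (2/1)²
= 370 × 4.000 = 1480 kN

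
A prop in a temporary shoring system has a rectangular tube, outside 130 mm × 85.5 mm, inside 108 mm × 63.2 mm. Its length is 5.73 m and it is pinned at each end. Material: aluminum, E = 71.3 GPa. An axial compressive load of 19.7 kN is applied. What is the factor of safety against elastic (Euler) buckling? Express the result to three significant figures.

Weak-axis I_min = (h_o·b_o³ − h_i·b_i³)/12 with b_o = 85.5, b_i = 63.20 mm (shorter outer/inner sides).
I_min = (130×85.5³ − 108.0×63.20³)/12 = 4.499×10^6 mm⁴
I = 4.499×10^6 mm⁴ = 4.499×10^-6 m⁴
Effective length L_e = K·L = 1 × 5.73 = 5.730 m
P_cr = π²EI / L_e² = π² × 71.3×10⁹ × 4.499×10^-6 / 5.730² = 9.643×10^4 N
Factor of safety n = P_cr / P = 96.431 / 19.7 = 4.89

n ≈ 4.89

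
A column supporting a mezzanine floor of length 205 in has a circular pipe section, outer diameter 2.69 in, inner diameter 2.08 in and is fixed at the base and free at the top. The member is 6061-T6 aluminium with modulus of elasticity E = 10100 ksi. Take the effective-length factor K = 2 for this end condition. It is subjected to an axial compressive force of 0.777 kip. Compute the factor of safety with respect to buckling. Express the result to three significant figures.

d_o = 2.69 in, d_i = 2.08 in
I = π(d_o⁴ − d_i⁴)/64 = π(2.69⁴ − 2.080⁴)/64 = 1.651 in⁴
Effective length L_e = K·L = 2 × 205 = 410.0 in
P_cr = π²EI / L_e² = π² × 10100×10³ × 1.651 / 410.0² = 979.3 lb
Factor of safety n = P_cr / P = 0.97932 / 0.777 = 1.26

n ≈ 1.26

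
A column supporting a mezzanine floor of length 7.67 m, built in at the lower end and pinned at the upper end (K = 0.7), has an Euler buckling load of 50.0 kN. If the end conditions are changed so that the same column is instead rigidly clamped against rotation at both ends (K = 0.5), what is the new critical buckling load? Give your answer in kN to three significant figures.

P_cr ≈ 98.0 kN

P_cr ∝ 1/K², so P_cr,new = P_cr,old × (K_old/K_new)² = 50.0 × (0.7/0.5)²
= 50.0 × 1.960 = 98.0 kN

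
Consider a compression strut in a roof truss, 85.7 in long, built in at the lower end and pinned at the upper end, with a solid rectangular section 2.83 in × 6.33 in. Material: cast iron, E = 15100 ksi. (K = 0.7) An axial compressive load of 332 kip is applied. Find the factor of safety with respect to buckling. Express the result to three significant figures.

Buckling occurs about the weak axis: I_min = h·b³/12 with b = 2.83 in (the shorter side).
I_min = 6.33×2.83³/12 = 11.96 in⁴
Effective length L_e = K·L = 0.7 × 85.7 = 59.99 in
P_cr = π²EI / L_e² = π² × 15100×10³ × 11.96 / 59.99² = 4.951×10^5 lb
Factor of safety n = P_cr / P = 495.11 / 332 = 1.49

n ≈ 1.49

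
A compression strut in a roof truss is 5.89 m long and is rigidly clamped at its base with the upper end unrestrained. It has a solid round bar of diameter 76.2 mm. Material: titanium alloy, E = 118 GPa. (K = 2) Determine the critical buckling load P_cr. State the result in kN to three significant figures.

I = πd⁴/64 = π×76.2⁴/64 = 1.655×10^6 mm⁴
I = 1.655×10^6 mm⁴ = 1.655×10^-6 m⁴
Effective length L_e = K·L = 2 × 5.89 = 11.78 m
P_cr = π²EI / L_e² = π² × 118×10⁹ × 1.655×10^-6 / 11.78² = 1.389×10^4 N

P_cr ≈ 13.9 kN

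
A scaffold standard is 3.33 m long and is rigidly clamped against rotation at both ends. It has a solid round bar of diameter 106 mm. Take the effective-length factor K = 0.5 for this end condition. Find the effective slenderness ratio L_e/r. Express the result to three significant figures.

λ ≈ 62.8

For a solid circle r = d/4 = 106/4 = 26.50 mm
L_e = K·L = 0.5 × 3.33 m = 1.665 m = 1665.0 mm
λ = L_e / r_min = 1665.0 / 26.50 = 62.8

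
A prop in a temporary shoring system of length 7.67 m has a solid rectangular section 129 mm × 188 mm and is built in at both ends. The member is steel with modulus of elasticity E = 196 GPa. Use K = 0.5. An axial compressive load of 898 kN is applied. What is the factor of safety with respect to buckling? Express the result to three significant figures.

n ≈ 4.93

Buckling occurs about the weak axis: I_min = h·b³/12 with b = 129 mm (the shorter side).
I_min = 188×129³/12 = 3.363×10^7 mm⁴
I = 3.363×10^7 mm⁴ = 3.363×10^-5 m⁴
Effective length L_e = K·L = 0.5 × 7.67 = 3.835 m
P_cr = π²EI / L_e² = π² × 196×10⁹ × 3.363×10^-5 / 3.835² = 4.424×10^6 N
Factor of safety n = P_cr / P = 4423.5 / 898 = 4.93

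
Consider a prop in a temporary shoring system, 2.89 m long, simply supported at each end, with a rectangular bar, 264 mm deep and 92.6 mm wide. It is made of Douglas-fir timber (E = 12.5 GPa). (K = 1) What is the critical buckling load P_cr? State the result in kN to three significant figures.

Buckling occurs about the weak axis: I_min = h·b³/12 with b = 92.6 mm (the shorter side).
I_min = 264×92.6³/12 = 1.747×10^7 mm⁴
I = 1.747×10^7 mm⁴ = 1.747×10^-5 m⁴
Effective length L_e = K·L = 1 × 2.89 = 2.890 m
P_cr = π²EI / L_e² = π² × 12.5×10⁹ × 1.747×10^-5 / 2.890² = 2.580×10^5 N

P_cr ≈ 258 kN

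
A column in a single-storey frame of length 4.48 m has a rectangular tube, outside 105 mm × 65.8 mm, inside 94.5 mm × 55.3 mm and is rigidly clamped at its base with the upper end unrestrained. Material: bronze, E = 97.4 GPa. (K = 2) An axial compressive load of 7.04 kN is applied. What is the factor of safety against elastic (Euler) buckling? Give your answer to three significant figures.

n ≈ 1.97

Weak-axis I_min = (h_o·b_o³ − h_i·b_i³)/12 with b_o = 65.8, b_i = 55.30 mm (shorter outer/inner sides).
I_min = (105×65.8³ − 94.50×55.30³)/12 = 1.161×10^6 mm⁴
I = 1.161×10^6 mm⁴ = 1.161×10^-6 m⁴
Effective length L_e = K·L = 2 × 4.48 = 8.960 m
P_cr = π²EI / L_e² = π² × 97.4×10⁹ × 1.161×10^-6 / 8.960² = 1.390×10^4 N
Factor of safety n = P_cr / P = 13.902 / 7.04 = 1.97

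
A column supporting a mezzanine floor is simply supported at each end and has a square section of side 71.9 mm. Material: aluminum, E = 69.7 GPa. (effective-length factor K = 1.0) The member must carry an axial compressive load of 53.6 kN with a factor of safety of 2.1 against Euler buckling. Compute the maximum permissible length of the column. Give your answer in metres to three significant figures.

I = a⁴/12 = 71.9⁴/12 = 2.227×10^6 mm⁴
I = 2.227×10^-6 m⁴
Required critical load P_cr = n·P = 2.1 × 53.6 = 112.6 kN = 1.126×10^5 N
From P_cr = π²EI/(K·L)²:  L = (1/K)·√(π²EI/P_cr) = (1/1)·√(π²×6.97×10^10×2.227×10^-6/1.126×10^5)
L = 3.69 m

L_max ≈ 3.69 m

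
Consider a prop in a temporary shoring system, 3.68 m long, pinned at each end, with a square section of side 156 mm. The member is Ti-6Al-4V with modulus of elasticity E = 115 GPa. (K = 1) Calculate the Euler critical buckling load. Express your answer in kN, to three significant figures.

I = a⁴/12 = 156⁴/12 = 4.935×10^7 mm⁴
I = 4.935×10^7 mm⁴ = 4.935×10^-5 m⁴
Effective length L_e = K·L = 1 × 3.68 = 3.680 m
P_cr = π²EI / L_e² = π² × 115×10⁹ × 4.935×10^-5 / 3.680² = 4.136×10^6 N

P_cr ≈ 4140 kN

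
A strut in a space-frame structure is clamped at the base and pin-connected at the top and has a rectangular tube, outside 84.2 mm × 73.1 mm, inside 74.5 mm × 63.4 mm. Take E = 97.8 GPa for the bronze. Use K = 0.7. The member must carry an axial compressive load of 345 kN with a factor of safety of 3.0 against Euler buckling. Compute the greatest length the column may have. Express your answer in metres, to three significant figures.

Weak-axis I_min = (h_o·b_o³ − h_i·b_i³)/12 with b_o = 73.1, b_i = 63.40 mm (shorter outer/inner sides).
I_min = (84.2×73.1³ − 74.50×63.40³)/12 = 1.159×10^6 mm⁴
I = 1.159×10^-6 m⁴
Required critical load P_cr = n·P = 3.0 × 345 = 1035 kN = 1.035×10^6 N
From P_cr = π²EI/(K·L)²:  L = (1/K)·√(π²EI/P_cr) = (1/0.7)·√(π²×9.78×10^10×1.159×10^-6/1.035×10^6)
L = 1.49 m

L_max ≈ 1.49 m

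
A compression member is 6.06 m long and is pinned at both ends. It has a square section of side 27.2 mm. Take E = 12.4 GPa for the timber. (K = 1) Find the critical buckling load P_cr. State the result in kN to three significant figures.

I = a⁴/12 = 27.2⁴/12 = 4.561×10^4 mm⁴
I = 4.561×10^4 mm⁴ = 4.561×10^-8 m⁴
Effective length L_e = K·L = 1 × 6.06 = 6.060 m
P_cr = π²EI / L_e² = π² × 12.4×10⁹ × 4.561×10^-8 / 6.060² = 152.0 N

P_cr ≈ 0.152 kN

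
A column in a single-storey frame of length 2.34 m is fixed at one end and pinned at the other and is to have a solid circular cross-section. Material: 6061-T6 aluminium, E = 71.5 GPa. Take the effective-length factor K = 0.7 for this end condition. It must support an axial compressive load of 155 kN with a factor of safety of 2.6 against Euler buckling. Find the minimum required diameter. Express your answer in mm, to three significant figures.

Required P_cr = n·P = 2.6 × 155 = 403.0 kN
L_e = K·L = 0.7 × 2.34 = 1.638 m
Required I = P_cr·L_e²/(π²E) = 4.030×10^5 × 1.638² / (π² × 7.15×10^10) = 1.532×10^-6 m⁴
I_req = 1.532×10^6 mm⁴
Solid circle: I = πd⁴/64  ⇒  d = (64I/π)^(1/4) = (64×1.532×10^6/π)^(1/4) = 74.7 mm

d ≈ 74.7 mm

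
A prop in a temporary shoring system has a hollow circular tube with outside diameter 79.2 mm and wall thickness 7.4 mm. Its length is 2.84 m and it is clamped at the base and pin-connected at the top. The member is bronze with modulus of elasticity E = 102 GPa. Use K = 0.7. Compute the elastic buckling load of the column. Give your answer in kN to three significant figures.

P_cr ≈ 277 kN

Inner diameter d_i = 79.2 − 2×7.4 = 64.40 mm
I = π(d_o⁴ − d_i⁴)/64 = π(79.2⁴ − 64.40⁴)/64 = 1.087×10^6 mm⁴
I = 1.087×10^6 mm⁴ = 1.087×10^-6 m⁴
Effective length L_e = K·L = 0.7 × 2.84 = 1.988 m
P_cr = π²EI / L_e² = π² × 102×10⁹ × 1.087×10^-6 / 1.988² = 2.769×10^5 N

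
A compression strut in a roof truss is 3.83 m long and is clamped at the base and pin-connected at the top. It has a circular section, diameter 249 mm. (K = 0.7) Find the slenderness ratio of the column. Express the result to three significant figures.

For a solid circle r = d/4 = 249/4 = 62.25 mm
L_e = K·L = 0.7 × 3.83 m = 2.681 m = 2681.0 mm
λ = L_e / r_min = 2681.0 / 62.25 = 43.1

λ ≈ 43.1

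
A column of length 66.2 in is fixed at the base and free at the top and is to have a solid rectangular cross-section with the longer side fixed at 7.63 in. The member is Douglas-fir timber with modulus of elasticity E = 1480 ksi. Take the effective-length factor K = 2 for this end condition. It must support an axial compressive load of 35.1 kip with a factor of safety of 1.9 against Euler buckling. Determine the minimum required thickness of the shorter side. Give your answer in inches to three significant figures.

b ≈ 5.01 in

Required P_cr = n·P = 1.9 × 35.1 = 66.69 kip
L_e = K·L = 2 × 66.2 = 132.4 in
Required I = P_cr·L_e²/(π²E) = 6.669×10^4 × 132.4² / (π² × 1.48×10^6) = 80.03 in⁴
Rectangle, weak axis: I_min = h·b³/12 with h = 7.63 in fixed  ⇒  b = (12I/h)^(1/3) = 5.01 in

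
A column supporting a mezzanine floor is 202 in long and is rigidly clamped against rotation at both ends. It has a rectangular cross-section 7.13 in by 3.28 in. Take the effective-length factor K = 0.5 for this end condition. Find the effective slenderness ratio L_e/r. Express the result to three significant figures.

For a rectangle r_min = b/√12 = 3.28/√12 = 0.9469 in
L_e = K·L = 0.5 × 202 = 101.0 in
λ = L_e / r_min = 101.00 / 0.9469 = 107

λ ≈ 107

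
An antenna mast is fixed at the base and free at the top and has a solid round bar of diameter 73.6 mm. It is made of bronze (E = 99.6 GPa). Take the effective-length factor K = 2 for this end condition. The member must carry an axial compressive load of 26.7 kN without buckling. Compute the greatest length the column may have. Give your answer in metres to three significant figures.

L_max ≈ 3.64 m

I = πd⁴/64 = π×73.6⁴/64 = 1.440×10^6 mm⁴
I = 1.440×10^-6 m⁴
At the buckling limit P_cr = P = 2.670×10^4 N
From P_cr = π²EI/(K·L)²:  L = (1/K)·√(π²EI/P_cr) = (1/2)·√(π²×9.96×10^10×1.440×10^-6/2.670×10^4)
L = 3.64 m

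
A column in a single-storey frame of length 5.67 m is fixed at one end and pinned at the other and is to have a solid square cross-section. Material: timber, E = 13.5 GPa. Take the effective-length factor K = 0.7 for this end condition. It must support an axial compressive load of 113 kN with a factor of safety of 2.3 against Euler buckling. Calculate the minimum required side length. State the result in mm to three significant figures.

a ≈ 139 mm

Required P_cr = n·P = 2.3 × 113 = 259.9 kN
L_e = K·L = 0.7 × 5.67 = 3.969 m
Required I = P_cr·L_e²/(π²E) = 2.599×10^5 × 3.969² / (π² × 1.35×10^10) = 3.073×10^-5 m⁴
I_req = 3.073×10^7 mm⁴
Solid square: I = a⁴/12  ⇒  a = (12I)^(1/4) = (12×3.073×10^7)^(1/4) = 139 mm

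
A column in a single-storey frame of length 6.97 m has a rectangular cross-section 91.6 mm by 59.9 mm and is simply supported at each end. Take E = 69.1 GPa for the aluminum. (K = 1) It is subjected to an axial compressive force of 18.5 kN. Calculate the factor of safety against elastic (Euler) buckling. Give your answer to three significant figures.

n ≈ 1.24

Buckling occurs about the weak axis: I_min = h·b³/12 with b = 59.9 mm (the shorter side).
I_min = 91.6×59.9³/12 = 1.641×10^6 mm⁴
I = 1.641×10^6 mm⁴ = 1.641×10^-6 m⁴
Effective length L_e = K·L = 1 × 6.97 = 6.970 m
P_cr = π²EI / L_e² = π² × 69.1×10⁹ × 1.641×10^-6 / 6.970² = 2.303×10^4 N
Factor of safety n = P_cr / P = 23.031 / 18.5 = 1.24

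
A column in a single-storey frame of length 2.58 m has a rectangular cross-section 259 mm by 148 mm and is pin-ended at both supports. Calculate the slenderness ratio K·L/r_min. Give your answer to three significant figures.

λ ≈ 60.4

For a rectangle r_min = b/√12 = 148/√12 = 42.72 mm
L_e = K·L = 1 × 2.58 m = 2.580 m = 2580.0 mm
λ = L_e / r_min = 2580.0 / 42.72 = 60.4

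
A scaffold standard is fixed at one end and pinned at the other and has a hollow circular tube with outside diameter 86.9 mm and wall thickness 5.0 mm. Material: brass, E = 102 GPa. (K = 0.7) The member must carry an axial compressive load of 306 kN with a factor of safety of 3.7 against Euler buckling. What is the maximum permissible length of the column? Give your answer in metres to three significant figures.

L_max ≈ 1.40 m

Inner diameter d_i = 86.9 − 2×5.0 = 76.90 mm
I = π(d_o⁴ − d_i⁴)/64 = π(86.9⁴ − 76.90⁴)/64 = 1.083×10^6 mm⁴
I = 1.083×10^-6 m⁴
Required critical load P_cr = n·P = 3.7 × 306 = 1132 kN = 1.132×10^6 N
From P_cr = π²EI/(K·L)²:  L = (1/K)·√(π²EI/P_cr) = (1/0.7)·√(π²×1.02×10^11×1.083×10^-6/1.132×10^6)
L = 1.40 m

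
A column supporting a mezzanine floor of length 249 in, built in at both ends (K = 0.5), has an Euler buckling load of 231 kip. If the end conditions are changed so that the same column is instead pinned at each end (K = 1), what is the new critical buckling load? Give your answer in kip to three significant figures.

P_cr ∝ 1/K², so P_cr,new = P_cr,old × (K_old/K_new)² = 231 × (0.5/1)²
= 231 × 0.2500 = 57.8 kip

P_cr ≈ 57.8 kip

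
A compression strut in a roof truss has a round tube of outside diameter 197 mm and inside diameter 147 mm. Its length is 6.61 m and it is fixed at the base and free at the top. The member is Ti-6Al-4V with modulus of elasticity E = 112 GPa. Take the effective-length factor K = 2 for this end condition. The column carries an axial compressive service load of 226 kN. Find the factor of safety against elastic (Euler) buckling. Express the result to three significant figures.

d_o = 197 mm, d_i = 147 mm
I = π(d_o⁴ − d_i⁴)/64 = π(197⁴ − 147.0⁴)/64 = 5.101×10^7 mm⁴
I = 5.101×10^7 mm⁴ = 5.101×10^-5 m⁴
Effective length L_e = K·L = 2 × 6.61 = 13.22 m
P_cr = π²EI / L_e² = π² × 112×10⁹ × 5.101×10^-5 / 13.22² = 3.226×10^5 N
Factor of safety n = P_cr / P = 322.64 / 226 = 1.43

n ≈ 1.43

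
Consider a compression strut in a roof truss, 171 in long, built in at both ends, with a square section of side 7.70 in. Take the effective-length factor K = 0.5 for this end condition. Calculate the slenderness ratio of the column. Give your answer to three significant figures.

For a square r = a/√12 = 7.70/√12 = 2.223 in
L_e = K·L = 0.5 × 171 = 85.50 in
λ = L_e / r_min = 85.500 / 2.223 = 38.5

λ ≈ 38.5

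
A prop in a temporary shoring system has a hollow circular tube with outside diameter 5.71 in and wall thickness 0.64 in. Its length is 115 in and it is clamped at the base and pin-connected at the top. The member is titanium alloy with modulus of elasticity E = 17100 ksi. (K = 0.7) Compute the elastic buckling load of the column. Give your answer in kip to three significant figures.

Inner diameter d_i = 5.71 − 2×0.64 = 4.430 in
I = π(d_o⁴ − d_i⁴)/64 = π(5.71⁴ − 4.430⁴)/64 = 33.28 in⁴
Effective length L_e = K·L = 0.7 × 115 = 80.50 in
P_cr = π²EI / L_e² = π² × 17100×10³ × 33.28 / 80.50² = 8.666×10^5 lb

P_cr ≈ 867 kip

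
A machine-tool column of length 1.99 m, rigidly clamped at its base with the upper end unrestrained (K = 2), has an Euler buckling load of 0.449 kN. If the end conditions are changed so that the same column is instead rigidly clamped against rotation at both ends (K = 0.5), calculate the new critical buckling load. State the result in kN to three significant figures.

P_cr ∝ 1/K², so P_cr,new = P_cr,old × (K_old/K_new)² = 0.449 × (2/0.5)²
= 0.449 × 16.00 = 7.18 kN

P_cr ≈ 7.18 kN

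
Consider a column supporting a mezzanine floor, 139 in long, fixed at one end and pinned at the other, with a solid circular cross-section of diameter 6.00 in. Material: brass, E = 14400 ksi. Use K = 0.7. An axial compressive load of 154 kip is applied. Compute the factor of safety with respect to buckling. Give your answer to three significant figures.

n ≈ 6.20

I = πd⁴/64 = π×6.00⁴/64 = 63.62 in⁴
Effective length L_e = K·L = 0.7 × 139 = 97.30 in
P_cr = π²EI / L_e² = π² × 14400×10³ × 63.62 / 97.30² = 9.550×10^5 lb
Factor of safety n = P_cr / P = 955.02 / 154 = 6.20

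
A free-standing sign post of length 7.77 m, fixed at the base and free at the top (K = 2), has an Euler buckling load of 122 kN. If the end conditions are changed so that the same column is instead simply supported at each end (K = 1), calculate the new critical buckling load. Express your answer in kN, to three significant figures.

P_cr ∝ 1/K², so P_cr,new = P_cr,old × (K_old/K_new)² = 122 × (2/1)²
= 122 × 4.000 = 488 kN

P_cr ≈ 488 kN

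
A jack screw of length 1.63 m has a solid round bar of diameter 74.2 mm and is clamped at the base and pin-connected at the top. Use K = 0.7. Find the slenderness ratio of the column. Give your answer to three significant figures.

λ ≈ 61.5

I = πd⁴/64 = π×74.2⁴/64 = 1.488×10^6 mm⁴
A = 4.324×10^3 mm²;  r_min = √(I/A) = √(1.488×10^6/4.324×10^3) = 18.55 mm
L_e = K·L = 0.7 × 1.63 m = 1.141 m = 1141.0 mm
λ = L_e / r_min = 1141.0 / 18.55 = 61.5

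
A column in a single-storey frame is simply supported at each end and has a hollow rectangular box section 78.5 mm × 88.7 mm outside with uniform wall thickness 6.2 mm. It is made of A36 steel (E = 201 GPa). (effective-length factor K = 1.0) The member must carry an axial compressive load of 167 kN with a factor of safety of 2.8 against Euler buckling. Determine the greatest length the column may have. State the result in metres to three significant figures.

Inner dimensions: h_i = 88.7 − 2×6.2 = 76.30 mm, b_i = 78.5 − 2×6.2 = 66.10 mm
Weak-axis I_min = (h_o·b_o³ − h_i·b_i³)/12 with b_o = 78.5, b_i = 66.10 mm (shorter outer/inner sides).
I_min = (88.7×78.5³ − 76.30×66.10³)/12 = 1.739×10^6 mm⁴
I = 1.739×10^-6 m⁴
Required critical load P_cr = n·P = 2.8 × 167 = 467.6 kN = 4.676×10^5 N
From P_cr = π²EI/(K·L)²:  L = (1/K)·√(π²EI/P_cr) = (1/1)·√(π²×2.01×10^11×1.739×10^-6/4.676×10^5)
L = 2.72 m

L_max ≈ 2.72 m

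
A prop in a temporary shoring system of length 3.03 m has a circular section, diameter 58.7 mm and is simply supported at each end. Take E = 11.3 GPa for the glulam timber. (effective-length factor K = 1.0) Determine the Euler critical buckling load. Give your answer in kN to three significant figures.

P_cr ≈ 7.08 kN

I = πd⁴/64 = π×58.7⁴/64 = 5.828×10^5 mm⁴
I = 5.828×10^5 mm⁴ = 5.828×10^-7 m⁴
Effective length L_e = K·L = 1 × 3.03 = 3.030 m
P_cr = π²EI / L_e² = π² × 11.3×10⁹ × 5.828×10^-7 / 3.030² = 7.080×10^3 N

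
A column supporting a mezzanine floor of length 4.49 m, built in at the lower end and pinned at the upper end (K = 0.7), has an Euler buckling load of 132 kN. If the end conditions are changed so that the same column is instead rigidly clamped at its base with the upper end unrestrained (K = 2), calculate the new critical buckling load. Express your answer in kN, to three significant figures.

P_cr ≈ 16.2 kN

P_cr ∝ 1/K², so P_cr,new = P_cr,old × (K_old/K_new)² = 132 × (0.7/2)²
= 132 × 0.1225 = 16.2 kN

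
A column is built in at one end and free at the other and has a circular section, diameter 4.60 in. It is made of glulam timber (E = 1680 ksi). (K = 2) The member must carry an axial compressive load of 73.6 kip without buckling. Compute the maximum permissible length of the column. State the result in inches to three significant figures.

I = πd⁴/64 = π×4.60⁴/64 = 21.98 in⁴
At the buckling limit P_cr = P = 7.360×10^4 lb
From P_cr = π²EI/(K·L)²:  L = (1/K)·√(π²EI/P_cr) = (1/2)·√(π²×1.68×10^6×21.98/7.360×10^4)
L = 35.2 in

L_max ≈ 35.2 in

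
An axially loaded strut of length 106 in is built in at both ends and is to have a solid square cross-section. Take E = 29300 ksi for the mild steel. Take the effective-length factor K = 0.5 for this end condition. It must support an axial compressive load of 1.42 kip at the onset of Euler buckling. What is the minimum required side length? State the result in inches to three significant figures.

a ≈ 0.638 in

L_e = K·L = 0.5 × 106 = 53.00 in
Required I = P_cr·L_e²/(π²E) = 1.420×10^3 × 53.00² / (π² × 2.93×10^7) = 1.379×10^-2 in⁴
Solid square: I = a⁴/12  ⇒  a = (12I)^(1/4) = (12×1.379×10^-2)^(1/4) = 0.638 in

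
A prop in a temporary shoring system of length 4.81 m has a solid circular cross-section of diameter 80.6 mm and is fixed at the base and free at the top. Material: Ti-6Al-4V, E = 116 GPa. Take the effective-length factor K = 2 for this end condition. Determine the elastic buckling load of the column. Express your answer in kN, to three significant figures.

I = πd⁴/64 = π×80.6⁴/64 = 2.072×10^6 mm⁴
I = 2.072×10^6 mm⁴ = 2.072×10^-6 m⁴
Effective length L_e = K·L = 2 × 4.81 = 9.620 m
P_cr = π²EI / L_e² = π² × 116×10⁹ × 2.072×10^-6 / 9.620² = 2.563×10^4 N

P_cr ≈ 25.6 kN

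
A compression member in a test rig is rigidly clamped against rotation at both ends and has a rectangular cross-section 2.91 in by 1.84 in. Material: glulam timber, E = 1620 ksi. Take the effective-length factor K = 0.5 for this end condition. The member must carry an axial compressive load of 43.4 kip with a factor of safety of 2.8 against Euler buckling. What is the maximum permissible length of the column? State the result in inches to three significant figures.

Buckling occurs about the weak axis: I_min = h·b³/12 with b = 1.84 in (the shorter side).
I_min = 2.91×1.84³/12 = 1.511 in⁴
Required critical load P_cr = n·P = 2.8 × 43.4 = 121.5 kip = 1.215×10^5 lb
From P_cr = π²EI/(K·L)²:  L = (1/K)·√(π²EI/P_cr) = (1/0.5)·√(π²×1.62×10^6×1.511/1.215×10^5)
L = 28.2 in

L_max ≈ 28.2 in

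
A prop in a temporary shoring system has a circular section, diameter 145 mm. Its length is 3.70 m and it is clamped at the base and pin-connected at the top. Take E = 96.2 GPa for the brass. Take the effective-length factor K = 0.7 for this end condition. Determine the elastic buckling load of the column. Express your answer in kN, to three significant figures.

I = πd⁴/64 = π×145⁴/64 = 2.170×10^7 mm⁴
I = 2.170×10^7 mm⁴ = 2.170×10^-5 m⁴
Effective length L_e = K·L = 0.7 × 3.70 = 2.590 m
P_cr = π²EI / L_e² = π² × 96.2×10⁹ × 2.170×10^-5 / 2.590² = 3.071×10^6 N

P_cr ≈ 3070 kN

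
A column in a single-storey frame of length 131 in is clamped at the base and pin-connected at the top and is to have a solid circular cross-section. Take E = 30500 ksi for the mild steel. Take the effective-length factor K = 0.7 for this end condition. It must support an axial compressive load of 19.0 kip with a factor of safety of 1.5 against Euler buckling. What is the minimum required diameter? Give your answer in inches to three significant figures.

d ≈ 2.01 in

Required P_cr = n·P = 1.5 × 19.0 = 28.50 kip
L_e = K·L = 0.7 × 131 = 91.70 in
Required I = P_cr·L_e²/(π²E) = 2.850×10^4 × 91.70² / (π² × 3.05×10^7) = 0.7961 in⁴
Solid circle: I = πd⁴/64  ⇒  d = (64I/π)^(1/4) = (64×0.7961/π)^(1/4) = 2.01 in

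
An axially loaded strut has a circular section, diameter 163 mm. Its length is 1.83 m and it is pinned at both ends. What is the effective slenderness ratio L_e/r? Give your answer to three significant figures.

λ ≈ 44.9

I = πd⁴/64 = π×163⁴/64 = 3.465×10^7 mm⁴
A = 2.087×10^4 mm²;  r_min = √(I/A) = √(3.465×10^7/2.087×10^4) = 40.75 mm
L_e = K·L = 1 × 1.83 m = 1.830 m = 1830.0 mm
λ = L_e / r_min = 1830.0 / 40.75 = 44.9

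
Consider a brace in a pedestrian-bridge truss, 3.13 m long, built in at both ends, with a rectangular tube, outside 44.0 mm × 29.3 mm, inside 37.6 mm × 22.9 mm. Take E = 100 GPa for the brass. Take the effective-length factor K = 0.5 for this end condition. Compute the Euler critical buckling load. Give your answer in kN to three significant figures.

P_cr ≈ 22.0 kN

Weak-axis I_min = (h_o·b_o³ − h_i·b_i³)/12 with b_o = 29.3, b_i = 22.90 mm (shorter outer/inner sides).
I_min = (44.0×29.3³ − 37.60×22.90³)/12 = 5.460×10^4 mm⁴
I = 5.460×10^4 mm⁴ = 5.460×10^-8 m⁴
Effective length L_e = K·L = 0.5 × 3.13 = 1.565 m
P_cr = π²EI / L_e² = π² × 100×10⁹ × 5.460×10^-8 / 1.565² = 2.200×10^4 N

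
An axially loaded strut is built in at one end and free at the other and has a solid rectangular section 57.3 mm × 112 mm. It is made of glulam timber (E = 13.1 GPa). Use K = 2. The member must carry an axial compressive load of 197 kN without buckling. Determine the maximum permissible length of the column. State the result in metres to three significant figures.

Buckling occurs about the weak axis: I_min = h·b³/12 with b = 57.3 mm (the shorter side).
I_min = 112×57.3³/12 = 1.756×10^6 mm⁴
I = 1.756×10^-6 m⁴
At the buckling limit P_cr = P = 1.970×10^5 N
From P_cr = π²EI/(K·L)²:  L = (1/K)·√(π²EI/P_cr) = (1/2)·√(π²×1.31×10^10×1.756×10^-6/1.970×10^5)
L = 0.537 m

L_max ≈ 0.537 m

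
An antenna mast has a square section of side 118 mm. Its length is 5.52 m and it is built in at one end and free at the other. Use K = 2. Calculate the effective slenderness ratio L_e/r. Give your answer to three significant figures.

For a square r = a/√12 = 118/√12 = 34.06 mm
L_e = K·L = 2 × 5.52 m = 11.04 m = 11040 mm
λ = L_e / r_min = 11040 / 34.06 = 324

λ ≈ 324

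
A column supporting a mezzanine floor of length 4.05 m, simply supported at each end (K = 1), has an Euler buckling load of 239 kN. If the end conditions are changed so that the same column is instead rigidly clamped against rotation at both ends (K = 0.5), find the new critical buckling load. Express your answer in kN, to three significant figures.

P_cr ∝ 1/K², so P_cr,new = P_cr,old × (K_old/K_new)² = 239 × (1/0.5)²
= 239 × 4.000 = 956 kN

P_cr ≈ 956 kN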